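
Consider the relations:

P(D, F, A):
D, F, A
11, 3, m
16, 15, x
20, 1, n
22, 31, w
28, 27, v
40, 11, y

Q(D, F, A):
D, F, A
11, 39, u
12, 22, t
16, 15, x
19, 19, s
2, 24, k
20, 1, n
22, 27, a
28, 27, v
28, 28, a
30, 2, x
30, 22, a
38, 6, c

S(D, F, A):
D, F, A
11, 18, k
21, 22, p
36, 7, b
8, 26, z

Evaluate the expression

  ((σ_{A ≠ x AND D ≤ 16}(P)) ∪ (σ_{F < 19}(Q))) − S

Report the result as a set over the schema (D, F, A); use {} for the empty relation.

{(11, 3, m), (16, 15, x), (20, 1, n), (30, 2, x), (38, 6, c)}

Apply σ_{A ≠ x AND D ≤ 16}; surviving tuples: {(11, 3, m)}
Apply σ_{F < 19}; surviving tuples: {(16, 15, x), (20, 1, n), (30, 2, x), (38, 6, c)}
Taking the union: {(11, 3, m), (16, 15, x), (20, 1, n), (30, 2, x), (38, 6, c)}
Taking the difference: {(11, 3, m), (16, 15, x), (20, 1, n), (30, 2, x), (38, 6, c)}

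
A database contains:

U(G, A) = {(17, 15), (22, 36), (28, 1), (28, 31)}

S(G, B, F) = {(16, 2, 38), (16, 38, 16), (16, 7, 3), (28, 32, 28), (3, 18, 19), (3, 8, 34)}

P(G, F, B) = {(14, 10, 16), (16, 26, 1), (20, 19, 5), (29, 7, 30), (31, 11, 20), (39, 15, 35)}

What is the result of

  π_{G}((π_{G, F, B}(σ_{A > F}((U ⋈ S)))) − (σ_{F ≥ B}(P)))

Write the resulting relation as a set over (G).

Natural join on G: {(28, 1, 32, 28), (28, 31, 32, 28)}
Apply σ_{A > F}; surviving tuples: {(28, 31, 32, 28)}
π[G, F, B]: project onto (G, F, B) → {(28, 28, 32)}
Apply σ_{F ≥ B}; surviving tuples: {(16, 26, 1), (20, 19, 5)}
Set difference of the two operands is {(28, 28, 32)}.
π[G]: project onto (G) → {28}

{28}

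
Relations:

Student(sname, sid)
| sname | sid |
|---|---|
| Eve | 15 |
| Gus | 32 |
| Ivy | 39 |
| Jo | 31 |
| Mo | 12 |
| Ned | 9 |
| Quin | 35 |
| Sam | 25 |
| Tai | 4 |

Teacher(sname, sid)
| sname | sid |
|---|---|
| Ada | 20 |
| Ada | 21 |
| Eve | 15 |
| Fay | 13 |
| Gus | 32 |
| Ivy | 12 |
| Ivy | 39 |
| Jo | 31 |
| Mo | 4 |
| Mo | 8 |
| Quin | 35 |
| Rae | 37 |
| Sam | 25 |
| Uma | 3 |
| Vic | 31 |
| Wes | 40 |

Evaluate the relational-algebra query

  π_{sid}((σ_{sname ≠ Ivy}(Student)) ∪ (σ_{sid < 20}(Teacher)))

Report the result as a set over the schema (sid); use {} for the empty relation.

{12, 13, 15, 25, 3, 31, 32, 35, 4, 8, 9}

Apply σ_{sname ≠ Ivy}; surviving tuples: {(Eve, 15), (Gus, 32), (Jo, 31), (Mo, 12), (Ned, 9), (Quin, 35), (Sam, 25), (Tai, 4)}
Apply σ_{sid < 20}; surviving tuples: {(Eve, 15), (Fay, 13), (Ivy, 12), (Mo, 4), (Mo, 8), (Uma, 3)}
Union: {(Eve, 15), (Gus, 32), (Jo, 31), (Mo, 12), (Ned, 9), (Quin, 35), (Sam, 25), (Tai, 4)} with {(Eve, 15), (Fay, 13), (Ivy, 12), (Mo, 4), (Mo, 8), (Uma, 3)} → {(Eve, 15), (Fay, 13), (Gus, 32), (Ivy, 12), (Jo, 31), (Mo, 12), (Mo, 4), (Mo, 8), (Ned, 9), (Quin, 35), (Sam, 25), (Tai, 4), (Uma, 3)}
Projecting to sid (2 duplicate(s) eliminated): {12, 13, 15, 25, 3, 31, 32, 35, 4, 8, 9}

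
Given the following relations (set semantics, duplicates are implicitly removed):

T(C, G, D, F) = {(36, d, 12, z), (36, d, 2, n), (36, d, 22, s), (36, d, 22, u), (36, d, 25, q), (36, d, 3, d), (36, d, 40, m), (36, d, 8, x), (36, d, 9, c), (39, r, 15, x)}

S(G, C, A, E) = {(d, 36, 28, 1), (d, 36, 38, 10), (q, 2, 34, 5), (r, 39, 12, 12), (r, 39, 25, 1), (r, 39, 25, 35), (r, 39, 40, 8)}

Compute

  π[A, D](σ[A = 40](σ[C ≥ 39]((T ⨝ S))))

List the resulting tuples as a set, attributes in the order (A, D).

T ⋈ S (natural join on C, G): {(36, d, 12, z, 28, 1), (36, d, 12, z, 38, 10), (36, d, 2, n, 28, 1), (36, d, 2, n, 38, 10), (36, d, 22, s, 28, 1), (36, d, 22, s, 38, 10), (36, d, 22, u, 28, 1), (36, d, 22, u, 38, 10), (36, d, 25, q, 28, 1), (36, d, 25, q, 38, 10), (36, d, 3, d, 28, 1), (36, d, 3, d, 38, 10), (36, d, 40, m, 28, 1), (36, d, 40, m, 38, 10), (36, d, 8, x, 28, 1), (36, d, 8, x, 38, 10), (36, d, 9, c, 28, 1), (36, d, 9, c, 38, 10), (39, r, 15, x, 12, 12), (39, r, 15, x, 25, 1), (39, r, 15, x, 25, 35), (39, r, 15, x, 40, 8)}
Selection C ≥ 39: {(39, r, 15, x, 12, 12), (39, r, 15, x, 25, 1), (39, r, 15, x, 25, 35), (39, r, 15, x, 40, 8)}
Selection A = 40: {(39, r, 15, x, 40, 8)}
Projecting to A, D: {(40, 15)}

{(40, 15)}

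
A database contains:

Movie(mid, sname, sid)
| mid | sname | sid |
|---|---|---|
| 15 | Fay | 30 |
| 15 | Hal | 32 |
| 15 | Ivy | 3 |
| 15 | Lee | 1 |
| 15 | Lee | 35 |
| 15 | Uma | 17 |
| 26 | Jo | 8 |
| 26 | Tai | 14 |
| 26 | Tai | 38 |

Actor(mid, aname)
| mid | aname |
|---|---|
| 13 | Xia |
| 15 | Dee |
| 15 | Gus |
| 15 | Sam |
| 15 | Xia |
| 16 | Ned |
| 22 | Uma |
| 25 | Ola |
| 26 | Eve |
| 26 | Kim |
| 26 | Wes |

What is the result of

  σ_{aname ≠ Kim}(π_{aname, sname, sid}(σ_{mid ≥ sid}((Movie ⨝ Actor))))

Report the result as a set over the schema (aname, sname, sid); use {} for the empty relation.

{(Dee, Ivy, 3), (Dee, Lee, 1), (Eve, Jo, 8), (Eve, Tai, 14), (Gus, Ivy, 3), (Gus, Lee, 1), (Sam, Ivy, 3), (Sam, Lee, 1), (Wes, Jo, 8), (Wes, Tai, 14), (Xia, Ivy, 3), (Xia, Lee, 1)}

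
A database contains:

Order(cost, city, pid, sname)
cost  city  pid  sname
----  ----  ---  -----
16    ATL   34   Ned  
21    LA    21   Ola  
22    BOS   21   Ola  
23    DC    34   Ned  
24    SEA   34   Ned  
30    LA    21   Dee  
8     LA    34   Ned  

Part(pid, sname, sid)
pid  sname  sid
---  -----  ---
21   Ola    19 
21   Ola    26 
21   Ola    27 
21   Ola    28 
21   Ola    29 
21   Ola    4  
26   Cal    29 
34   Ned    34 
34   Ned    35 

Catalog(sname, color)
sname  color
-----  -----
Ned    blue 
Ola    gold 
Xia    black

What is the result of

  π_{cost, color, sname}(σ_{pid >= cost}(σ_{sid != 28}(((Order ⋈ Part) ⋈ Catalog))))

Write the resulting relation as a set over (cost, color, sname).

Order ⋈ Part (natural join on pid, sname): {(16, ATL, 34, Ned, 34), (16, ATL, 34, Ned, 35), (21, LA, 21, Ola, 19), (21, LA, 21, Ola, 26), (21, LA, 21, Ola, 27), (21, LA, 21, Ola, 28), (21, LA, 21, Ola, 29), (21, LA, 21, Ola, 4), (22, BOS, 21, Ola, 19), (22, BOS, 21, Ola, 26), (22, BOS, 21, Ola, 27), (22, BOS, 21, Ola, 28), (22, BOS, 21, Ola, 29), (22, BOS, 21, Ola, 4), (23, DC, 34, Ned, 34), (23, DC, 34, Ned, 35), (24, SEA, 34, Ned, 34), (24, SEA, 34, Ned, 35), (8, LA, 34, Ned, 34), (8, LA, 34, Ned, 35)}
(Order ⋈ Part) ⋈ Catalog (natural join on sname): {(16, ATL, 34, Ned, 34, blue), (16, ATL, 34, Ned, 35, blue), (21, LA, 21, Ola, 19, gold), (21, LA, 21, Ola, 26, gold), (21, LA, 21, Ola, 27, gold), (21, LA, 21, Ola, 28, gold), (21, LA, 21, Ola, 29, gold), (21, LA, 21, Ola, 4, gold), (22, BOS, 21, Ola, 19, gold), (22, BOS, 21, Ola, 26, gold), (22, BOS, 21, Ola, 27, gold), (22, BOS, 21, Ola, 28, gold), (22, BOS, 21, Ola, 29, gold), (22, BOS, 21, Ola, 4, gold), (23, DC, 34, Ned, 34, blue), (23, DC, 34, Ned, 35, blue), (24, SEA, 34, Ned, 34, blue), (24, SEA, 34, Ned, 35, blue), (8, LA, 34, Ned, 34, blue), (8, LA, 34, Ned, 35, blue)}
σ[sid != 28]: keep tuples satisfying sid != 28 → {(16, ATL, 34, Ned, 34, blue), (16, ATL, 34, Ned, 35, blue), (21, LA, 21, Ola, 19, gold), (21, LA, 21, Ola, 26, gold), (21, LA, 21, Ola, 27, gold), (21, LA, 21, Ola, 29, gold), (21, LA, 21, Ola, 4, gold), (22, BOS, 21, Ola, 19, gold), (22, BOS, 21, Ola, 26, gold), (22, BOS, 21, Ola, 27, gold), (22, BOS, 21, Ola, 29, gold), (22, BOS, 21, Ola, 4, gold), (23, DC, 34, Ned, 34, blue), (23, DC, 34, Ned, 35, blue), (24, SEA, 34, Ned, 34, blue), (24, SEA, 34, Ned, 35, blue), (8, LA, 34, Ned, 34, blue), (8, LA, 34, Ned, 35, blue)}
σ[pid >= cost]: keep tuples satisfying pid >= cost → {(16, ATL, 34, Ned, 34, blue), (16, ATL, 34, Ned, 35, blue), (21, LA, 21, Ola, 19, gold), (21, LA, 21, Ola, 26, gold), (21, LA, 21, Ola, 27, gold), (21, LA, 21, Ola, 29, gold), (21, LA, 21, Ola, 4, gold), (23, DC, 34, Ned, 34, blue), (23, DC, 34, Ned, 35, blue), (24, SEA, 34, Ned, 34, blue), (24, SEA, 34, Ned, 35, blue), (8, LA, 34, Ned, 34, blue), (8, LA, 34, Ned, 35, blue)}
π_{cost, color, sname} gives {(16, blue, Ned), (21, gold, Ola), (23, blue, Ned), (24, blue, Ned), (8, blue, Ned)} (8 duplicate(s) eliminated).

{(16, blue, Ned), (21, gold, Ola), (23, blue, Ned), (24, blue, Ned), (8, blue, Ned)}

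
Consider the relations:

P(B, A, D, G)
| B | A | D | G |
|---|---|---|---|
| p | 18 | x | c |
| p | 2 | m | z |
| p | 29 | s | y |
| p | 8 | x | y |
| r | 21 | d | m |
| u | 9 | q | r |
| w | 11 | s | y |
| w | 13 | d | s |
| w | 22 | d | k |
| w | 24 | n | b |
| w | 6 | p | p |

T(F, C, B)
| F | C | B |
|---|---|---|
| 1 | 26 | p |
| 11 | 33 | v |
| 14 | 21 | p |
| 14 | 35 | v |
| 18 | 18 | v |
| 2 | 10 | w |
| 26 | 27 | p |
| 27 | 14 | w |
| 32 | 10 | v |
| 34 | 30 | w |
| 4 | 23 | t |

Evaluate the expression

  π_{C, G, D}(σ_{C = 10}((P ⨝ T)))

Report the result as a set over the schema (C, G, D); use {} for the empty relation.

Natural join on B: {(p, 18, x, c, 1, 26), (p, 18, x, c, 14, 21), (p, 18, x, c, 26, 27), (p, 2, m, z, 1, 26), (p, 2, m, z, 14, 21), (p, 2, m, z, 26, 27), (p, 29, s, y, 1, 26), (p, 29, s, y, 14, 21), (p, 29, s, y, 26, 27), (p, 8, x, y, 1, 26), (p, 8, x, y, 14, 21), (p, 8, x, y, 26, 27), (w, 11, s, y, 2, 10), (w, 11, s, y, 27, 14), (w, 11, s, y, 34, 30), (w, 13, d, s, 2, 10), (w, 13, d, s, 27, 14), (w, 13, d, s, 34, 30), (w, 22, d, k, 2, 10), (w, 22, d, k, 27, 14), (w, 22, d, k, 34, 30), (w, 24, n, b, 2, 10), (w, 24, n, b, 27, 14), (w, 24, n, b, 34, 30), (w, 6, p, p, 2, 10), (w, 6, p, p, 27, 14), (w, 6, p, p, 34, 30)}
Apply σ_{C = 10}; surviving tuples: {(w, 11, s, y, 2, 10), (w, 13, d, s, 2, 10), (w, 22, d, k, 2, 10), (w, 24, n, b, 2, 10), (w, 6, p, p, 2, 10)}
Keep only column(s) C, G, D: {(10, b, n), (10, k, d), (10, p, p), (10, s, d), (10, y, s)}

{(10, b, n), (10, k, d), (10, p, p), (10, s, d), (10, y, s)}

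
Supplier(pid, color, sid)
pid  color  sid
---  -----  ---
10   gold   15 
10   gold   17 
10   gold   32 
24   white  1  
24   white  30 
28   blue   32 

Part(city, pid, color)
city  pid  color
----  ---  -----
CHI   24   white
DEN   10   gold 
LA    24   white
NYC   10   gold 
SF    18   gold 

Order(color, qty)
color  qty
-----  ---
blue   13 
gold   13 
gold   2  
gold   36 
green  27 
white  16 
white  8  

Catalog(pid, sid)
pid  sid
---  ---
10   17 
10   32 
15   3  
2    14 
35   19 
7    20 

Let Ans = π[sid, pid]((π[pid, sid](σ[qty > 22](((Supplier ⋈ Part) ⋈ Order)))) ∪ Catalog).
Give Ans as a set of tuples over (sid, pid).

Supplier ⋈ Part (natural join on pid, color): {(10, gold, 15, DEN), (10, gold, 15, NYC), (10, gold, 17, DEN), (10, gold, 17, NYC), (10, gold, 32, DEN), (10, gold, 32, NYC), (24, white, 1, CHI), (24, white, 1, LA), (24, white, 30, CHI), (24, white, 30, LA)}
(Supplier ⋈ Part) ⋈ Order (natural join on color): {(10, gold, 15, DEN, 13), (10, gold, 15, DEN, 2), (10, gold, 15, DEN, 36), (10, gold, 15, NYC, 13), (10, gold, 15, NYC, 2), (10, gold, 15, NYC, 36), (10, gold, 17, DEN, 13), (10, gold, 17, DEN, 2), (10, gold, 17, DEN, 36), (10, gold, 17, NYC, 13), (10, gold, 17, NYC, 2), (10, gold, 17, NYC, 36), (10, gold, 32, DEN, 13), (10, gold, 32, DEN, 2), (10, gold, 32, DEN, 36), (10, gold, 32, NYC, 13), (10, gold, 32, NYC, 2), (10, gold, 32, NYC, 36), (24, white, 1, CHI, 16), (24, white, 1, CHI, 8), (24, white, 1, LA, 16), (24, white, 1, LA, 8), (24, white, 30, CHI, 16), (24, white, 30, CHI, 8), (24, white, 30, LA, 16), (24, white, 30, LA, 8)}
Filtering on qty > 22 leaves {(10, gold, 15, DEN, 36), (10, gold, 15, NYC, 36), (10, gold, 17, DEN, 36), (10, gold, 17, NYC, 36), (10, gold, 32, DEN, 36), (10, gold, 32, NYC, 36)}.
π_{pid, sid} gives {(10, 15), (10, 17), (10, 32)} (3 duplicate(s) eliminated).
Union: {(10, 15), (10, 17), (10, 32)} with {(10, 17), (10, 32), (15, 3), (2, 14), (35, 19), (7, 20)} → {(10, 15), (10, 17), (10, 32), (15, 3), (2, 14), (35, 19), (7, 20)}
π_{sid, pid} gives {(14, 2), (15, 10), (17, 10), (19, 35), (20, 7), (3, 15), (32, 10)}.

{(14, 2), (15, 10), (17, 10), (19, 35), (20, 7), (3, 15), (32, 10)}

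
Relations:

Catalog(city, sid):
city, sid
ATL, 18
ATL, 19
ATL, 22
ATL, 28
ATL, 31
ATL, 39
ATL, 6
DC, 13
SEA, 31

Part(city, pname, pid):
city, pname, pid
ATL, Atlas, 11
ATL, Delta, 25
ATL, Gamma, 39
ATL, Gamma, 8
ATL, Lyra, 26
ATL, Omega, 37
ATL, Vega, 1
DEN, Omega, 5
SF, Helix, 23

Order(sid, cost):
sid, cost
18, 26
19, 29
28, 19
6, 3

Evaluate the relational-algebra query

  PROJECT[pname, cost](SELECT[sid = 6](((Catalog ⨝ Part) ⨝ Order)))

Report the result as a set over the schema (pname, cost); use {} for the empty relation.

{(Atlas, 3), (Delta, 3), (Gamma, 3), (Lyra, 3), (Omega, 3), (Vega, 3)}

Natural join on city: {(ATL, 18, Atlas, 11), (ATL, 18, Delta, 25), (ATL, 18, Gamma, 39), (ATL, 18, Gamma, 8), (ATL, 18, Lyra, 26), (ATL, 18, Omega, 37), (ATL, 18, Vega, 1), (ATL, 19, Atlas, 11), (ATL, 19, Delta, 25), (ATL, 19, Gamma, 39), (ATL, 19, Gamma, 8), (ATL, 19, Lyra, 26), (ATL, 19, Omega, 37), (ATL, 19, Vega, 1), (ATL, 22, Atlas, 11), (ATL, 22, Delta, 25), (ATL, 22, Gamma, 39), (ATL, 22, Gamma, 8), (ATL, 22, Lyra, 26), (ATL, 22, Omega, 37), (ATL, 22, Vega, 1), (ATL, 28, Atlas, 11), (ATL, 28, Delta, 25), (ATL, 28, Gamma, 39), (ATL, 28, Gamma, 8), (ATL, 28, Lyra, 26), (ATL, 28, Omega, 37), (ATL, 28, Vega, 1), (ATL, 31, Atlas, 11), (ATL, 31, Delta, 25), (ATL, 31, Gamma, 39), (ATL, 31, Gamma, 8), (ATL, 31, Lyra, 26), (ATL, 31, Omega, 37), (ATL, 31, Vega, 1), (ATL, 39, Atlas, 11), (ATL, 39, Delta, 25), (ATL, 39, Gamma, 39), (ATL, 39, Gamma, 8), (ATL, 39, Lyra, 26), (ATL, 39, Omega, 37), (ATL, 39, Vega, 1), (ATL, 6, Atlas, 11), (ATL, 6, Delta, 25), (ATL, 6, Gamma, 39), (ATL, 6, Gamma, 8), (ATL, 6, Lyra, 26), (ATL, 6, Omega, 37), (ATL, 6, Vega, 1)}
Natural join on sid: {(ATL, 18, Atlas, 11, 26), (ATL, 18, Delta, 25, 26), (ATL, 18, Gamma, 39, 26), (ATL, 18, Gamma, 8, 26), (ATL, 18, Lyra, 26, 26), (ATL, 18, Omega, 37, 26), (ATL, 18, Vega, 1, 26), (ATL, 19, Atlas, 11, 29), (ATL, 19, Delta, 25, 29), (ATL, 19, Gamma, 39, 29), (ATL, 19, Gamma, 8, 29), (ATL, 19, Lyra, 26, 29), (ATL, 19, Omega, 37, 29), (ATL, 19, Vega, 1, 29), (ATL, 28, Atlas, 11, 19), (ATL, 28, Delta, 25, 19), (ATL, 28, Gamma, 39, 19), (ATL, 28, Gamma, 8, 19), (ATL, 28, Lyra, 26, 19), (ATL, 28, Omega, 37, 19), (ATL, 28, Vega, 1, 19), (ATL, 6, Atlas, 11, 3), (ATL, 6, Delta, 25, 3), (ATL, 6, Gamma, 39, 3), (ATL, 6, Gamma, 8, 3), (ATL, 6, Lyra, 26, 3), (ATL, 6, Omega, 37, 3), (ATL, 6, Vega, 1, 3)}
Filtering on sid = 6 leaves {(ATL, 6, Atlas, 11, 3), (ATL, 6, Delta, 25, 3), (ATL, 6, Gamma, 39, 3), (ATL, 6, Gamma, 8, 3), (ATL, 6, Lyra, 26, 3), (ATL, 6, Omega, 37, 3), (ATL, 6, Vega, 1, 3)}.
Keep only column(s) pname, cost (1 duplicate(s) eliminated): {(Atlas, 3), (Delta, 3), (Gamma, 3), (Lyra, 3), (Omega, 3), (Vega, 3)}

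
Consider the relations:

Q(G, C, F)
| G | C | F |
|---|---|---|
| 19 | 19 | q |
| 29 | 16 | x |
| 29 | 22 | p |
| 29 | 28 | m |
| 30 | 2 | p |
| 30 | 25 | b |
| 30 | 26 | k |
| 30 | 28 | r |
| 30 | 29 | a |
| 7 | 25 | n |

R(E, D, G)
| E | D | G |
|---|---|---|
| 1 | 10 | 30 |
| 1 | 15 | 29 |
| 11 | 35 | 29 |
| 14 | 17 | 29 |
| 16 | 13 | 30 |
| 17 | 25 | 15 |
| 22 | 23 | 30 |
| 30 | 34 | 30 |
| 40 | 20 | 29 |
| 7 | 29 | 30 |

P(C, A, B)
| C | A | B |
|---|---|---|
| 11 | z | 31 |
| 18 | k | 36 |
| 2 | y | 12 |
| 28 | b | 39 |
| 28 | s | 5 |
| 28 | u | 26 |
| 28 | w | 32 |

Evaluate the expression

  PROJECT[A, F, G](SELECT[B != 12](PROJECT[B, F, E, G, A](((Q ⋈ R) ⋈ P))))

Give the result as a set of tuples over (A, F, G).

{(b, m, 29), (b, r, 30), (s, m, 29), (s, r, 30), (u, m, 29), (u, r, 30), (w, m, 29), (w, r, 30)}

Q ⋈ R (natural join on G): {(29, 16, x, 1, 15), (29, 16, x, 11, 35), (29, 16, x, 14, 17), (29, 16, x, 40, 20), (29, 22, p, 1, 15), (29, 22, p, 11, 35), (29, 22, p, 14, 17), (29, 22, p, 40, 20), (29, 28, m, 1, 15), (29, 28, m, 11, 35), (29, 28, m, 14, 17), (29, 28, m, 40, 20), (30, 2, p, 1, 10), (30, 2, p, 16, 13), (30, 2, p, 22, 23), (30, 2, p, 30, 34), (30, 2, p, 7, 29), (30, 25, b, 1, 10), (30, 25, b, 16, 13), (30, 25, b, 22, 23), (30, 25, b, 30, 34), (30, 25, b, 7, 29), (30, 26, k, 1, 10), (30, 26, k, 16, 13), (30, 26, k, 22, 23), (30, 26, k, 30, 34), (30, 26, k, 7, 29), (30, 28, r, 1, 10), (30, 28, r, 16, 13), (30, 28, r, 22, 23), (30, 28, r, 30, 34), (30, 28, r, 7, 29), (30, 29, a, 1, 10), (30, 29, a, 16, 13), (30, 29, a, 22, 23), (30, 29, a, 30, 34), (30, 29, a, 7, 29)}
(Q ⋈ R) ⋈ P (natural join on C): {(29, 28, m, 1, 15, b, 39), (29, 28, m, 1, 15, s, 5), (29, 28, m, 1, 15, u, 26), (29, 28, m, 1, 15, w, 32), (29, 28, m, 11, 35, b, 39), (29, 28, m, 11, 35, s, 5), (29, 28, m, 11, 35, u, 26), (29, 28, m, 11, 35, w, 32), (29, 28, m, 14, 17, b, 39), (29, 28, m, 14, 17, s, 5), (29, 28, m, 14, 17, u, 26), (29, 28, m, 14, 17, w, 32), (29, 28, m, 40, 20, b, 39), (29, 28, m, 40, 20, s, 5), (29, 28, m, 40, 20, u, 26), (29, 28, m, 40, 20, w, 32), (30, 2, p, 1, 10, y, 12), (30, 2, p, 16, 13, y, 12), (30, 2, p, 22, 23, y, 12), (30, 2, p, 30, 34, y, 12), (30, 2, p, 7, 29, y, 12), (30, 28, r, 1, 10, b, 39), (30, 28, r, 1, 10, s, 5), (30, 28, r, 1, 10, u, 26), (30, 28, r, 1, 10, w, 32), (30, 28, r, 16, 13, b, 39), (30, 28, r, 16, 13, s, 5), (30, 28, r, 16, 13, u, 26), (30, 28, r, 16, 13, w, 32), (30, 28, r, 22, 23, b, 39), (30, 28, r, 22, 23, s, 5), (30, 28, r, 22, 23, u, 26), (30, 28, r, 22, 23, w, 32), (30, 28, r, 30, 34, b, 39), (30, 28, r, 30, 34, s, 5), (30, 28, r, 30, 34, u, 26), (30, 28, r, 30, 34, w, 32), (30, 28, r, 7, 29, b, 39), (30, 28, r, 7, 29, s, 5), (30, 28, r, 7, 29, u, 26), (30, 28, r, 7, 29, w, 32)}
π_{B, F, E, G, A} gives {(12, p, 1, 30, y), (12, p, 16, 30, y), (12, p, 22, 30, y), (12, p, 30, 30, y), (12, p, 7, 30, y), (26, m, 1, 29, u), (26, m, 11, 29, u), (26, m, 14, 29, u), (26, m, 40, 29, u), (26, r, 1, 30, u), (26, r, 16, 30, u), (26, r, 22, 30, u), (26, r, 30, 30, u), (26, r, 7, 30, u), (32, m, 1, 29, w), (32, m, 11, 29, w), (32, m, 14, 29, w), (32, m, 40, 29, w), (32, r, 1, 30, w), (32, r, 16, 30, w), (32, r, 22, 30, w), (32, r, 30, 30, w), (32, r, 7, 30, w), (39, m, 1, 29, b), (39, m, 11, 29, b), (39, m, 14, 29, b), (39, m, 40, 29, b), (39, r, 1, 30, b), (39, r, 16, 30, b), (39, r, 22, 30, b), (39, r, 30, 30, b), (39, r, 7, 30, b), (5, m, 1, 29, s), (5, m, 11, 29, s), (5, m, 14, 29, s), (5, m, 40, 29, s), (5, r, 1, 30, s), (5, r, 16, 30, s), (5, r, 22, 30, s), (5, r, 30, 30, s), (5, r, 7, 30, s)}.
Apply σ_{B != 12}; surviving tuples: {(26, m, 1, 29, u), (26, m, 11, 29, u), (26, m, 14, 29, u), (26, m, 40, 29, u), (26, r, 1, 30, u), (26, r, 16, 30, u), (26, r, 22, 30, u), (26, r, 30, 30, u), (26, r, 7, 30, u), (32, m, 1, 29, w), (32, m, 11, 29, w), (32, m, 14, 29, w), (32, m, 40, 29, w), (32, r, 1, 30, w), (32, r, 16, 30, w), (32, r, 22, 30, w), (32, r, 30, 30, w), (32, r, 7, 30, w), (39, m, 1, 29, b), (39, m, 11, 29, b), (39, m, 14, 29, b), (39, m, 40, 29, b), (39, r, 1, 30, b), (39, r, 16, 30, b), (39, r, 22, 30, b), (39, r, 30, 30, b), (39, r, 7, 30, b), (5, m, 1, 29, s), (5, m, 11, 29, s), (5, m, 14, 29, s), (5, m, 40, 29, s), (5, r, 1, 30, s), (5, r, 16, 30, s), (5, r, 22, 30, s), (5, r, 30, 30, s), (5, r, 7, 30, s)}
π_{A, F, G} gives {(b, m, 29), (b, r, 30), (s, m, 29), (s, r, 30), (u, m, 29), (u, r, 30), (w, m, 29), (w, r, 30)} (28 duplicate(s) eliminated).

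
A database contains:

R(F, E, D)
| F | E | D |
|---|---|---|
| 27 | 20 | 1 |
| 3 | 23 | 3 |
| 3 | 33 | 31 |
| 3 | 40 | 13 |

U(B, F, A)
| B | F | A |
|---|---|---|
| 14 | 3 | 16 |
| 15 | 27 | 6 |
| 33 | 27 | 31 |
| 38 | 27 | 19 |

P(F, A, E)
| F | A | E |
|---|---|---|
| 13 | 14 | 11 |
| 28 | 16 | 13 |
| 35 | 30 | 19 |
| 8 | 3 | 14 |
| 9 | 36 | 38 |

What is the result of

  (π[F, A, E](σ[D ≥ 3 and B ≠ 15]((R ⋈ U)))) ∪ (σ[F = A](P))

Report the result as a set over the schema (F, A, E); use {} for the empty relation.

R ⋈ U (natural join on F): {(27, 20, 1, 15, 6), (27, 20, 1, 33, 31), (27, 20, 1, 38, 19), (3, 23, 3, 14, 16), (3, 33, 31, 14, 16), (3, 40, 13, 14, 16)}
Filtering on D ≥ 3 and B ≠ 15 leaves {(3, 23, 3, 14, 16), (3, 33, 31, 14, 16), (3, 40, 13, 14, 16)}.
π[F, A, E]: project onto (F, A, E) → {(3, 16, 23), (3, 16, 33), (3, 16, 40)}
Filtering on F = A leaves {}.
Taking the union: {(3, 16, 23), (3, 16, 33), (3, 16, 40)}

{(3, 16, 23), (3, 16, 33), (3, 16, 40)}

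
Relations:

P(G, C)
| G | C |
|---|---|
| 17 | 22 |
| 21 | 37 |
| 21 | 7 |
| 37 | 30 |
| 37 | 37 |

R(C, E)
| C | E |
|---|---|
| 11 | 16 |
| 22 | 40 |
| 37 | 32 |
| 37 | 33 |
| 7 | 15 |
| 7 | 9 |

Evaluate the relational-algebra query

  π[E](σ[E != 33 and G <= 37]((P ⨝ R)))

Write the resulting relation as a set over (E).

P ⋈ R (natural join on C): {(17, 22, 40), (21, 37, 32), (21, 37, 33), (21, 7, 15), (21, 7, 9), (37, 37, 32), (37, 37, 33)}
Selection E != 33 and G <= 37: {(17, 22, 40), (21, 37, 32), (21, 7, 15), (21, 7, 9), (37, 37, 32)}
π[E]: project onto (E) (1 duplicate(s) eliminated) → {15, 32, 40, 9}

{15, 32, 40, 9}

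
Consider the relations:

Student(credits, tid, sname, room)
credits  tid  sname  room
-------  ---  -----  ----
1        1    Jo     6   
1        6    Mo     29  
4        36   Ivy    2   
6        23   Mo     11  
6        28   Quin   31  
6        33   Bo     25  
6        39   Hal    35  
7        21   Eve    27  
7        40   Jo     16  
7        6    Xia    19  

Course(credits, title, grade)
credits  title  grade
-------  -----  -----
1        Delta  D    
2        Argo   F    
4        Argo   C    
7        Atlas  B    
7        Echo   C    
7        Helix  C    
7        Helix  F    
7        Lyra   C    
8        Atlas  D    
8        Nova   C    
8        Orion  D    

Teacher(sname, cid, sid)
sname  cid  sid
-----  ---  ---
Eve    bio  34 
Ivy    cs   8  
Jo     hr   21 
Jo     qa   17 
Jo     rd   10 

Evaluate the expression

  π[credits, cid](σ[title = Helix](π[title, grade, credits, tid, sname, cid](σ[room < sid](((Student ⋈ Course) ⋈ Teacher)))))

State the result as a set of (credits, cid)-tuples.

{(7, bio), (7, hr), (7, qa)}

Joining Student and Course on credits yields {(1, 1, Jo, 6, Delta, D), (1, 6, Mo, 29, Delta, D), (4, 36, Ivy, 2, Argo, C), (7, 21, Eve, 27, Atlas, B), (7, 21, Eve, 27, Echo, C), (7, 21, Eve, 27, Helix, C), (7, 21, Eve, 27, Helix, F), (7, 21, Eve, 27, Lyra, C), (7, 40, Jo, 16, Atlas, B), (7, 40, Jo, 16, Echo, C), (7, 40, Jo, 16, Helix, C), (7, 40, Jo, 16, Helix, F), (7, 40, Jo, 16, Lyra, C), (7, 6, Xia, 19, Atlas, B), (7, 6, Xia, 19, Echo, C), (7, 6, Xia, 19, Helix, C), (7, 6, Xia, 19, Helix, F), (7, 6, Xia, 19, Lyra, C)}.
Joining (Student ⋈ Course) and Teacher on sname yields {(1, 1, Jo, 6, Delta, D, hr, 21), (1, 1, Jo, 6, Delta, D, qa, 17), (1, 1, Jo, 6, Delta, D, rd, 10), (4, 36, Ivy, 2, Argo, C, cs, 8), (7, 21, Eve, 27, Atlas, B, bio, 34), (7, 21, Eve, 27, Echo, C, bio, 34), (7, 21, Eve, 27, Helix, C, bio, 34), (7, 21, Eve, 27, Helix, F, bio, 34), (7, 21, Eve, 27, Lyra, C, bio, 34), (7, 40, Jo, 16, Atlas, B, hr, 21), (7, 40, Jo, 16, Atlas, B, qa, 17), (7, 40, Jo, 16, Atlas, B, rd, 10), (7, 40, Jo, 16, Echo, C, hr, 21), (7, 40, Jo, 16, Echo, C, qa, 17), (7, 40, Jo, 16, Echo, C, rd, 10), (7, 40, Jo, 16, Helix, C, hr, 21), (7, 40, Jo, 16, Helix, C, qa, 17), (7, 40, Jo, 16, Helix, C, rd, 10), (7, 40, Jo, 16, Helix, F, hr, 21), (7, 40, Jo, 16, Helix, F, qa, 17), (7, 40, Jo, 16, Helix, F, rd, 10), (7, 40, Jo, 16, Lyra, C, hr, 21), (7, 40, Jo, 16, Lyra, C, qa, 17), (7, 40, Jo, 16, Lyra, C, rd, 10)}.
Filtering on room < sid leaves {(1, 1, Jo, 6, Delta, D, hr, 21), (1, 1, Jo, 6, Delta, D, qa, 17), (1, 1, Jo, 6, Delta, D, rd, 10), (4, 36, Ivy, 2, Argo, C, cs, 8), (7, 21, Eve, 27, Atlas, B, bio, 34), (7, 21, Eve, 27, Echo, C, bio, 34), (7, 21, Eve, 27, Helix, C, bio, 34), (7, 21, Eve, 27, Helix, F, bio, 34), (7, 21, Eve, 27, Lyra, C, bio, 34), (7, 40, Jo, 16, Atlas, B, hr, 21), (7, 40, Jo, 16, Atlas, B, qa, 17), (7, 40, Jo, 16, Echo, C, hr, 21), (7, 40, Jo, 16, Echo, C, qa, 17), (7, 40, Jo, 16, Helix, C, hr, 21), (7, 40, Jo, 16, Helix, C, qa, 17), (7, 40, Jo, 16, Helix, F, hr, 21), (7, 40, Jo, 16, Helix, F, qa, 17), (7, 40, Jo, 16, Lyra, C, hr, 21), (7, 40, Jo, 16, Lyra, C, qa, 17)}.
Projecting to title, grade, credits, tid, sname, cid: {(Argo, C, 4, 36, Ivy, cs), (Atlas, B, 7, 21, Eve, bio), (Atlas, B, 7, 40, Jo, hr), (Atlas, B, 7, 40, Jo, qa), (Delta, D, 1, 1, Jo, hr), (Delta, D, 1, 1, Jo, qa), (Delta, D, 1, 1, Jo, rd), (Echo, C, 7, 21, Eve, bio), (Echo, C, 7, 40, Jo, hr), (Echo, C, 7, 40, Jo, qa), (Helix, C, 7, 21, Eve, bio), (Helix, C, 7, 40, Jo, hr), (Helix, C, 7, 40, Jo, qa), (Helix, F, 7, 21, Eve, bio), (Helix, F, 7, 40, Jo, hr), (Helix, F, 7, 40, Jo, qa), (Lyra, C, 7, 21, Eve, bio), (Lyra, C, 7, 40, Jo, hr), (Lyra, C, 7, 40, Jo, qa)}
Filtering on title = Helix leaves {(Helix, C, 7, 21, Eve, bio), (Helix, C, 7, 40, Jo, hr), (Helix, C, 7, 40, Jo, qa), (Helix, F, 7, 21, Eve, bio), (Helix, F, 7, 40, Jo, hr), (Helix, F, 7, 40, Jo, qa)}.
Projecting to credits, cid (3 duplicate(s) eliminated): {(7, bio), (7, hr), (7, qa)}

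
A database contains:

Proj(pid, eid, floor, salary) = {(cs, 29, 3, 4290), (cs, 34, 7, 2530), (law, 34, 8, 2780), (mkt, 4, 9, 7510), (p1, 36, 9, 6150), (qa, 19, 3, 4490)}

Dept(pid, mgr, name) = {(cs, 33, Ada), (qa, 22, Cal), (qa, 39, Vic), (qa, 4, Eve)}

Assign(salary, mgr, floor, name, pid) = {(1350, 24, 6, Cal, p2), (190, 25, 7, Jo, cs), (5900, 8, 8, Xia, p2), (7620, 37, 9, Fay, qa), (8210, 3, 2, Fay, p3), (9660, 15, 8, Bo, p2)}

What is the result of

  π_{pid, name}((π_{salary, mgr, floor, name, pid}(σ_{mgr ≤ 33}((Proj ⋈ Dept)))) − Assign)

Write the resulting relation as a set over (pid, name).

{(cs, Ada), (qa, Cal), (qa, Eve)}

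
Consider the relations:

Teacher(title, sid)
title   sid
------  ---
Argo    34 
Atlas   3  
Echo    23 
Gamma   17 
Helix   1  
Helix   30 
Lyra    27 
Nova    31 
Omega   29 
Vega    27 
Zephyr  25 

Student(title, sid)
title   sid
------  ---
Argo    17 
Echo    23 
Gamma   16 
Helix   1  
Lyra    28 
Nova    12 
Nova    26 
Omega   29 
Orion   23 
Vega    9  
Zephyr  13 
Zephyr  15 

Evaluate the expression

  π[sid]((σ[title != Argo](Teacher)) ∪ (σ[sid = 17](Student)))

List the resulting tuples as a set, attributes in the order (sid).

{1, 17, 23, 25, 27, 29, 3, 30, 31}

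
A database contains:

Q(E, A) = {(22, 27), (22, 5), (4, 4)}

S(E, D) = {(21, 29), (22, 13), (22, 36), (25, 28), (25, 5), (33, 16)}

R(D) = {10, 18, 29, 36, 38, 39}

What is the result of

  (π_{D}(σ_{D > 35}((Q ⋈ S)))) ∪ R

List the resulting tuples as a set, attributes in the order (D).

Joining Q and S on E yields {(22, 27, 13), (22, 27, 36), (22, 5, 13), (22, 5, 36)}.
σ[D > 35]: keep tuples satisfying D > 35 → {(22, 27, 36), (22, 5, 36)}
π[D]: project onto (D) (1 duplicate(s) eliminated) → {36}
Taking the union: {10, 18, 29, 36, 38, 39}

{10, 18, 29, 36, 38, 39}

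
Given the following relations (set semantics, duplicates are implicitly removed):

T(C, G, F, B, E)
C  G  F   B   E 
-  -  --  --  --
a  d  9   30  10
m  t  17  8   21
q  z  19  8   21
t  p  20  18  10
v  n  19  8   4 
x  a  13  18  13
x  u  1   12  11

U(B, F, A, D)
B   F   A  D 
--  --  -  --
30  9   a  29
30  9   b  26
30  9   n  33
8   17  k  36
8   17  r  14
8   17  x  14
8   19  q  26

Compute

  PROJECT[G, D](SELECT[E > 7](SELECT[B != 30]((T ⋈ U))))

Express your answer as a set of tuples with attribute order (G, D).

Joining T and U on F, B yields {(a, d, 9, 30, 10, a, 29), (a, d, 9, 30, 10, b, 26), (a, d, 9, 30, 10, n, 33), (m, t, 17, 8, 21, k, 36), (m, t, 17, 8, 21, r, 14), (m, t, 17, 8, 21, x, 14), (q, z, 19, 8, 21, q, 26), (v, n, 19, 8, 4, q, 26)}.
Selection B != 30: {(m, t, 17, 8, 21, k, 36), (m, t, 17, 8, 21, r, 14), (m, t, 17, 8, 21, x, 14), (q, z, 19, 8, 21, q, 26), (v, n, 19, 8, 4, q, 26)}
Selection E > 7: {(m, t, 17, 8, 21, k, 36), (m, t, 17, 8, 21, r, 14), (m, t, 17, 8, 21, x, 14), (q, z, 19, 8, 21, q, 26)}
π_{G, D} gives {(t, 14), (t, 36), (z, 26)} (1 duplicate(s) eliminated).

{(t, 14), (t, 36), (z, 26)}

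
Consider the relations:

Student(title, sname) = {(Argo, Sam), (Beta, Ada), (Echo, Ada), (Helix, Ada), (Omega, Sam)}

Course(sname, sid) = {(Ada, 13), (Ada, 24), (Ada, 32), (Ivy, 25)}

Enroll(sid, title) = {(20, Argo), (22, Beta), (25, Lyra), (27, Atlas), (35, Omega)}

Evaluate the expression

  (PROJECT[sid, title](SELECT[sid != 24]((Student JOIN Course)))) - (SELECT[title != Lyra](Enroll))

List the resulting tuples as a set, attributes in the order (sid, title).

{(13, Beta), (13, Echo), (13, Helix), (32, Beta), (32, Echo), (32, Helix)}

Natural join on sname: {(Beta, Ada, 13), (Beta, Ada, 24), (Beta, Ada, 32), (Echo, Ada, 13), (Echo, Ada, 24), (Echo, Ada, 32), (Helix, Ada, 13), (Helix, Ada, 24), (Helix, Ada, 32)}
Apply σ_{sid != 24}; surviving tuples: {(Beta, Ada, 13), (Beta, Ada, 32), (Echo, Ada, 13), (Echo, Ada, 32), (Helix, Ada, 13), (Helix, Ada, 32)}
Keep only column(s) sid, title: {(13, Beta), (13, Echo), (13, Helix), (32, Beta), (32, Echo), (32, Helix)}
Apply σ_{title != Lyra}; surviving tuples: {(20, Argo), (22, Beta), (27, Atlas), (35, Omega)}
Taking the difference: {(13, Beta), (13, Echo), (13, Helix), (32, Beta), (32, Echo), (32, Helix)}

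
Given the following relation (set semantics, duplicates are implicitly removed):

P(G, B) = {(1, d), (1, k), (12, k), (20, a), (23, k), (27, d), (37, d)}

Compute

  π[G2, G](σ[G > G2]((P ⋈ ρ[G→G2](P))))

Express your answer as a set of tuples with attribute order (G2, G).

{(1, 12), (1, 23), (1, 27), (1, 37), (12, 23), (27, 37)}

ρ[G→G2]: schema becomes (G2, B); tuples unchanged.
Joining P and ρ[G→G2](P) on B yields {(1, d, 1), (1, d, 27), (1, d, 37), (1, k, 1), (1, k, 12), (1, k, 23), (12, k, 1), (12, k, 12), (12, k, 23), (20, a, 20), (23, k, 1), (23, k, 12), (23, k, 23), (27, d, 1), (27, d, 27), (27, d, 37), (37, d, 1), (37, d, 27), (37, d, 37)}.
σ[G > G2]: keep tuples satisfying G > G2 → {(12, k, 1), (23, k, 1), (23, k, 12), (27, d, 1), (37, d, 1), (37, d, 27)}
π[G2, G]: project onto (G2, G) → {(1, 12), (1, 23), (1, 27), (1, 37), (12, 23), (27, 37)}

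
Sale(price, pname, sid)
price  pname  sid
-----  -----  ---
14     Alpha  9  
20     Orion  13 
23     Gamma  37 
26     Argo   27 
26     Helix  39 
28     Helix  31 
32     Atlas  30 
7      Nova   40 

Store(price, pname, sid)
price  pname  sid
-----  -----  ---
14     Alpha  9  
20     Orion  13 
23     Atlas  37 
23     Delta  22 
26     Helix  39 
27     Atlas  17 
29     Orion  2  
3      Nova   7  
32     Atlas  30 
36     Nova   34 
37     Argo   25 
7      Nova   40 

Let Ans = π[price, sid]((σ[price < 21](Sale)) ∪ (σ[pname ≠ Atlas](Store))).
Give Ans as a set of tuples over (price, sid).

{(14, 9), (20, 13), (23, 22), (26, 39), (29, 2), (3, 7), (36, 34), (37, 25), (7, 40)}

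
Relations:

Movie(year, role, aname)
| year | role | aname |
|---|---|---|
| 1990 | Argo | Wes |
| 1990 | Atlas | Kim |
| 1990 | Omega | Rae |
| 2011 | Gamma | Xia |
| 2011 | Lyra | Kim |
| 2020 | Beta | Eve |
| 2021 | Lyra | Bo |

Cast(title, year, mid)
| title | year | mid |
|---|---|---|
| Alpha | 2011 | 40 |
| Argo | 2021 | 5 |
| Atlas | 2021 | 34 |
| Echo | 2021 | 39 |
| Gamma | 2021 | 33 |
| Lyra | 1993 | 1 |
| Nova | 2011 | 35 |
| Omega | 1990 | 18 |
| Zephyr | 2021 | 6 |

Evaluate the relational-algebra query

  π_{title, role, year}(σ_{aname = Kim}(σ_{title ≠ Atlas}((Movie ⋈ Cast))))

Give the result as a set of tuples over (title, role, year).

{(Alpha, Lyra, 2011), (Nova, Lyra, 2011), (Omega, Atlas, 1990)}

Natural join on year: {(1990, Argo, Wes, Omega, 18), (1990, Atlas, Kim, Omega, 18), (1990, Omega, Rae, Omega, 18), (2011, Gamma, Xia, Alpha, 40), (2011, Gamma, Xia, Nova, 35), (2011, Lyra, Kim, Alpha, 40), (2011, Lyra, Kim, Nova, 35), (2021, Lyra, Bo, Argo, 5), (2021, Lyra, Bo, Atlas, 34), (2021, Lyra, Bo, Echo, 39), (2021, Lyra, Bo, Gamma, 33), (2021, Lyra, Bo, Zephyr, 6)}
Filtering on title ≠ Atlas leaves {(1990, Argo, Wes, Omega, 18), (1990, Atlas, Kim, Omega, 18), (1990, Omega, Rae, Omega, 18), (2011, Gamma, Xia, Alpha, 40), (2011, Gamma, Xia, Nova, 35), (2011, Lyra, Kim, Alpha, 40), (2011, Lyra, Kim, Nova, 35), (2021, Lyra, Bo, Argo, 5), (2021, Lyra, Bo, Echo, 39), (2021, Lyra, Bo, Gamma, 33), (2021, Lyra, Bo, Zephyr, 6)}.
Filtering on aname = Kim leaves {(1990, Atlas, Kim, Omega, 18), (2011, Lyra, Kim, Alpha, 40), (2011, Lyra, Kim, Nova, 35)}.
π_{title, role, year} gives {(Alpha, Lyra, 2011), (Nova, Lyra, 2011), (Omega, Atlas, 1990)}.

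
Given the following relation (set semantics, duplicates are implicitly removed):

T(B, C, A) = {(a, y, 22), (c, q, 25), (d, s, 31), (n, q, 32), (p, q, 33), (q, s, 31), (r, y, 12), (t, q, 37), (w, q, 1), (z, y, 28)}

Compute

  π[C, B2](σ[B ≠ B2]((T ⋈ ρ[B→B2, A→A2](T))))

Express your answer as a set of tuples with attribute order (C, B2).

ρ[B→B2, A→A2]: schema becomes (B2, C, A2); tuples unchanged.
Joining T and ρ[B→B2, A→A2](T) on C yields {(a, y, 22, a, 22), (a, y, 22, r, 12), (a, y, 22, z, 28), (c, q, 25, c, 25), (c, q, 25, n, 32), (c, q, 25, p, 33), (c, q, 25, t, 37), (c, q, 25, w, 1), (d, s, 31, d, 31), (d, s, 31, q, 31), (n, q, 32, c, 25), (n, q, 32, n, 32), (n, q, 32, p, 33), (n, q, 32, t, 37), (n, q, 32, w, 1), (p, q, 33, c, 25), (p, q, 33, n, 32), (p, q, 33, p, 33), (p, q, 33, t, 37), (p, q, 33, w, 1), (q, s, 31, d, 31), (q, s, 31, q, 31), (r, y, 12, a, 22), (r, y, 12, r, 12), (r, y, 12, z, 28), (t, q, 37, c, 25), (t, q, 37, n, 32), (t, q, 37, p, 33), (t, q, 37, t, 37), (t, q, 37, w, 1), (w, q, 1, c, 25), (w, q, 1, n, 32), (w, q, 1, p, 33), (w, q, 1, t, 37), (w, q, 1, w, 1), (z, y, 28, a, 22), (z, y, 28, r, 12), (z, y, 28, z, 28)}.
Selection B ≠ B2: {(a, y, 22, r, 12), (a, y, 22, z, 28), (c, q, 25, n, 32), (c, q, 25, p, 33), (c, q, 25, t, 37), (c, q, 25, w, 1), (d, s, 31, q, 31), (n, q, 32, c, 25), (n, q, 32, p, 33), (n, q, 32, t, 37), (n, q, 32, w, 1), (p, q, 33, c, 25), (p, q, 33, n, 32), (p, q, 33, t, 37), (p, q, 33, w, 1), (q, s, 31, d, 31), (r, y, 12, a, 22), (r, y, 12, z, 28), (t, q, 37, c, 25), (t, q, 37, n, 32), (t, q, 37, p, 33), (t, q, 37, w, 1), (w, q, 1, c, 25), (w, q, 1, n, 32), (w, q, 1, p, 33), (w, q, 1, t, 37), (z, y, 28, a, 22), (z, y, 28, r, 12)}
π_{C, B2} gives {(q, c), (q, n), (q, p), (q, t), (q, w), (s, d), (s, q), (y, a), (y, r), (y, z)} (18 duplicate(s) eliminated).

{(q, c), (q, n), (q, p), (q, t), (q, w), (s, d), (s, q), (y, a), (y, r), (y, z)}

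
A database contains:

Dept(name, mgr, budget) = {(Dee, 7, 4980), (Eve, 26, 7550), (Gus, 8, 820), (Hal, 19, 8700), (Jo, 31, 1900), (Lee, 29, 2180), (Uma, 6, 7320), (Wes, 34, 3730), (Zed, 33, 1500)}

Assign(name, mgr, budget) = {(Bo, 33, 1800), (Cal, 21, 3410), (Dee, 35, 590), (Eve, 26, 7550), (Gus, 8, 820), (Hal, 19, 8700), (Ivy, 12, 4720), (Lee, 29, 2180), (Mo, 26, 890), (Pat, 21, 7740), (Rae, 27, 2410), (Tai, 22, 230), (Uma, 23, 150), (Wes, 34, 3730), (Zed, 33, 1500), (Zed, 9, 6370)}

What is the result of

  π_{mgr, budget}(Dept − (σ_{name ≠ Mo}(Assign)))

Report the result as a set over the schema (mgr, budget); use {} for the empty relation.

{(31, 1900), (6, 7320), (7, 4980)}

Filtering on name ≠ Mo leaves {(Bo, 33, 1800), (Cal, 21, 3410), (Dee, 35, 590), (Eve, 26, 7550), (Gus, 8, 820), (Hal, 19, 8700), (Ivy, 12, 4720), (Lee, 29, 2180), (Pat, 21, 7740), (Rae, 27, 2410), (Tai, 22, 230), (Uma, 23, 150), (Wes, 34, 3730), (Zed, 33, 1500), (Zed, 9, 6370)}.
Taking the difference: {(Dee, 7, 4980), (Jo, 31, 1900), (Uma, 6, 7320)}
π_{mgr, budget} gives {(31, 1900), (6, 7320), (7, 4980)}.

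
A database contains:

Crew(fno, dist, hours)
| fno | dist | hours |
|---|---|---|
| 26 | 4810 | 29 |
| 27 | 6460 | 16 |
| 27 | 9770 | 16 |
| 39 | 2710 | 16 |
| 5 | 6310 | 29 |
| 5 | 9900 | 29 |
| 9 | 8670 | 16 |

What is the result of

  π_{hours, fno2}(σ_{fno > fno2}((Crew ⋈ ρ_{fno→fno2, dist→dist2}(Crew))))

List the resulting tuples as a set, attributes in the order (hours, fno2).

ρ[fno→fno2, dist→dist2]: schema becomes (fno2, dist2, hours); tuples unchanged.
Natural join on hours: {(26, 4810, 29, 26, 4810), (26, 4810, 29, 5, 6310), (26, 4810, 29, 5, 9900), (27, 6460, 16, 27, 6460), (27, 6460, 16, 27, 9770), (27, 6460, 16, 39, 2710), (27, 6460, 16, 9, 8670), (27, 9770, 16, 27, 6460), (27, 9770, 16, 27, 9770), (27, 9770, 16, 39, 2710), (27, 9770, 16, 9, 8670), (39, 2710, 16, 27, 6460), (39, 2710, 16, 27, 9770), (39, 2710, 16, 39, 2710), (39, 2710, 16, 9, 8670), (5, 6310, 29, 26, 4810), (5, 6310, 29, 5, 6310), (5, 6310, 29, 5, 9900), (5, 9900, 29, 26, 4810), (5, 9900, 29, 5, 6310), (5, 9900, 29, 5, 9900), (9, 8670, 16, 27, 6460), (9, 8670, 16, 27, 9770), (9, 8670, 16, 39, 2710), (9, 8670, 16, 9, 8670)}
σ[fno > fno2]: keep tuples satisfying fno > fno2 → {(26, 4810, 29, 5, 6310), (26, 4810, 29, 5, 9900), (27, 6460, 16, 9, 8670), (27, 9770, 16, 9, 8670), (39, 2710, 16, 27, 6460), (39, 2710, 16, 27, 9770), (39, 2710, 16, 9, 8670)}
π_{hours, fno2} gives {(16, 27), (16, 9), (29, 5)} (4 duplicate(s) eliminated).

{(16, 27), (16, 9), (29, 5)}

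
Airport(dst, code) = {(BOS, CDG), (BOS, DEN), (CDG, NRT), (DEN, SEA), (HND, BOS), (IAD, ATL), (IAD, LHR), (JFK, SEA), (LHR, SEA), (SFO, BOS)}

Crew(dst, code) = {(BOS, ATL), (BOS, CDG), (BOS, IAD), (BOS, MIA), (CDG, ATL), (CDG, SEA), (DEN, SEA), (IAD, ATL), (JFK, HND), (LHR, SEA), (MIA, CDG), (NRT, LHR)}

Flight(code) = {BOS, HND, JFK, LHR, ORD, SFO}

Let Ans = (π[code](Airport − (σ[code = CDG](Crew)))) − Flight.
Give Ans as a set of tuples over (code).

Filtering on code = CDG leaves {(BOS, CDG), (MIA, CDG)}.
Taking the difference: {(BOS, DEN), (CDG, NRT), (DEN, SEA), (HND, BOS), (IAD, ATL), (IAD, LHR), (JFK, SEA), (LHR, SEA), (SFO, BOS)}
Projecting to code (3 duplicate(s) eliminated): {ATL, BOS, DEN, LHR, NRT, SEA}
Taking the difference: {ATL, DEN, NRT, SEA}

{ATL, DEN, NRT, SEA}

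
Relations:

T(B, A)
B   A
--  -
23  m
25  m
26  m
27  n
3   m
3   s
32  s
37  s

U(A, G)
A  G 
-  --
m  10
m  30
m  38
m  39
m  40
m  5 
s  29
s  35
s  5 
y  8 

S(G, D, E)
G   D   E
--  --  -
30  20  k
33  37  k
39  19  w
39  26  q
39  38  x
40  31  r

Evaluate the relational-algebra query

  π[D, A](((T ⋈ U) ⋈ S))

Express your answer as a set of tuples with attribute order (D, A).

Joining T and U on A yields {(23, m, 10), (23, m, 30), (23, m, 38), (23, m, 39), (23, m, 40), (23, m, 5), (25, m, 10), (25, m, 30), (25, m, 38), (25, m, 39), (25, m, 40), (25, m, 5), (26, m, 10), (26, m, 30), (26, m, 38), (26, m, 39), (26, m, 40), (26, m, 5), (3, m, 10), (3, m, 30), (3, m, 38), (3, m, 39), (3, m, 40), (3, m, 5), (3, s, 29), (3, s, 35), (3, s, 5), (32, s, 29), (32, s, 35), (32, s, 5), (37, s, 29), (37, s, 35), (37, s, 5)}.
Joining (T ⋈ U) and S on G yields {(23, m, 30, 20, k), (23, m, 39, 19, w), (23, m, 39, 26, q), (23, m, 39, 38, x), (23, m, 40, 31, r), (25, m, 30, 20, k), (25, m, 39, 19, w), (25, m, 39, 26, q), (25, m, 39, 38, x), (25, m, 40, 31, r), (26, m, 30, 20, k), (26, m, 39, 19, w), (26, m, 39, 26, q), (26, m, 39, 38, x), (26, m, 40, 31, r), (3, m, 30, 20, k), (3, m, 39, 19, w), (3, m, 39, 26, q), (3, m, 39, 38, x), (3, m, 40, 31, r)}.
Keep only column(s) D, A (15 duplicate(s) eliminated): {(19, m), (20, m), (26, m), (31, m), (38, m)}

{(19, m), (20, m), (26, m), (31, m), (38, m)}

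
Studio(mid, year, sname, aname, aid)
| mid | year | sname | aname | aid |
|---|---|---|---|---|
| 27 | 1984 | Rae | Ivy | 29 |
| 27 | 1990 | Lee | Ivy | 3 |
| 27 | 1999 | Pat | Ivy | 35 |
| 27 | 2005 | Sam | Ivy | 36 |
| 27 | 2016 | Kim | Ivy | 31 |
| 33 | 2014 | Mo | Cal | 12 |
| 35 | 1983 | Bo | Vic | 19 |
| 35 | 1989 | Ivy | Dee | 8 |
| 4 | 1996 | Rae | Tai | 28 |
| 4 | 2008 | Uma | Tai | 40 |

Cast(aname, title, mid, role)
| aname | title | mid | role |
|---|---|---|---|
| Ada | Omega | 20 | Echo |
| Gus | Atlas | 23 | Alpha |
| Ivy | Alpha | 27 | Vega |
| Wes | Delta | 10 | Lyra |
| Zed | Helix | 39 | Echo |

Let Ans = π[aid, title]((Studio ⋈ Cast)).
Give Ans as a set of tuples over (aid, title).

{(29, Alpha), (3, Alpha), (31, Alpha), (35, Alpha), (36, Alpha)}

Natural join on mid, aname: {(27, 1984, Rae, Ivy, 29, Alpha, Vega), (27, 1990, Lee, Ivy, 3, Alpha, Vega), (27, 1999, Pat, Ivy, 35, Alpha, Vega), (27, 2005, Sam, Ivy, 36, Alpha, Vega), (27, 2016, Kim, Ivy, 31, Alpha, Vega)}
π[aid, title]: project onto (aid, title) → {(29, Alpha), (3, Alpha), (31, Alpha), (35, Alpha), (36, Alpha)}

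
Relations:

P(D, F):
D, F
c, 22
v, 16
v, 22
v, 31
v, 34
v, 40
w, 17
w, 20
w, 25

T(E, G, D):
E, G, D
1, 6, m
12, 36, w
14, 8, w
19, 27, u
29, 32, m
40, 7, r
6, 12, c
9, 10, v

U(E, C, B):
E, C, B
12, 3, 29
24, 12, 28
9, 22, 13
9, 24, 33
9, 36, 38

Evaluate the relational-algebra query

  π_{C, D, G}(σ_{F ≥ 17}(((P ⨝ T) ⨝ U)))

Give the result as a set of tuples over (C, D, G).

Natural join on D: {(c, 22, 6, 12), (v, 16, 9, 10), (v, 22, 9, 10), (v, 31, 9, 10), (v, 34, 9, 10), (v, 40, 9, 10), (w, 17, 12, 36), (w, 17, 14, 8), (w, 20, 12, 36), (w, 20, 14, 8), (w, 25, 12, 36), (w, 25, 14, 8)}
Natural join on E: {(v, 16, 9, 10, 22, 13), (v, 16, 9, 10, 24, 33), (v, 16, 9, 10, 36, 38), (v, 22, 9, 10, 22, 13), (v, 22, 9, 10, 24, 33), (v, 22, 9, 10, 36, 38), (v, 31, 9, 10, 22, 13), (v, 31, 9, 10, 24, 33), (v, 31, 9, 10, 36, 38), (v, 34, 9, 10, 22, 13), (v, 34, 9, 10, 24, 33), (v, 34, 9, 10, 36, 38), (v, 40, 9, 10, 22, 13), (v, 40, 9, 10, 24, 33), (v, 40, 9, 10, 36, 38), (w, 17, 12, 36, 3, 29), (w, 20, 12, 36, 3, 29), (w, 25, 12, 36, 3, 29)}
σ[F ≥ 17]: keep tuples satisfying F ≥ 17 → {(v, 22, 9, 10, 22, 13), (v, 22, 9, 10, 24, 33), (v, 22, 9, 10, 36, 38), (v, 31, 9, 10, 22, 13), (v, 31, 9, 10, 24, 33), (v, 31, 9, 10, 36, 38), (v, 34, 9, 10, 22, 13), (v, 34, 9, 10, 24, 33), (v, 34, 9, 10, 36, 38), (v, 40, 9, 10, 22, 13), (v, 40, 9, 10, 24, 33), (v, 40, 9, 10, 36, 38), (w, 17, 12, 36, 3, 29), (w, 20, 12, 36, 3, 29), (w, 25, 12, 36, 3, 29)}
π_{C, D, G} gives {(22, v, 10), (24, v, 10), (3, w, 36), (36, v, 10)} (11 duplicate(s) eliminated).

{(22, v, 10), (24, v, 10), (3, w, 36), (36, v, 10)}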